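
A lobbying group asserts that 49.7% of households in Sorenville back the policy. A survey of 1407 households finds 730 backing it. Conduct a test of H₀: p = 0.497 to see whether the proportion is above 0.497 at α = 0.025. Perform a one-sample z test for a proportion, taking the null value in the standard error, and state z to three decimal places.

p̂ = 730/1407 = 0.51883.
Standard error under H₀: √(0.497×0.503/1407) = 0.01333.
z = (0.51883 − 0.497)/0.01333 = 0.02183/0.01333 = 1.638.
p-value = P(Z > 1.638) ≈ 0.0507. With α = 0.025, fail to reject H₀.

z = 1.638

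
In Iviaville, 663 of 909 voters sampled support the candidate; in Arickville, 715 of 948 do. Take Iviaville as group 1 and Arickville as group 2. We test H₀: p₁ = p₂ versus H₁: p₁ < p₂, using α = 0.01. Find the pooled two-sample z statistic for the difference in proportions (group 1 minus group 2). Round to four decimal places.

p̂₁ = 663/909 ≈ 0.7293729, p̂₂ = 715/948 ≈ 0.7542194.
Pooled p̂ = (663+715)/(909+948) = 1378/1857 = 0.7420571.
SE = √(p̂(1−p̂)(1/n₁+1/n₂)) = √(0.7420571·0.2579429·0.00215496) = √(0.000412478) = 0.0203096.
z = (0.7293729 − 0.7542194)/0.0203096 = -0.0248465/0.0203096 = -1.2234.
p-value = P(Z < -1.223) ≈ 0.1106, so at α = 0.01 we fail to reject H₀.

z = -1.2234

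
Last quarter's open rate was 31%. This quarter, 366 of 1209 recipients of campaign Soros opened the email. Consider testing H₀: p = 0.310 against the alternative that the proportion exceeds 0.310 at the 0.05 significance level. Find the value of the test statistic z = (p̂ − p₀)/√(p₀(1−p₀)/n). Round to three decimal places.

p̂ = 366/1209 = 0.30273.
SE = √(p₀(1−p₀)/n) = √(0.2139/1209) = 0.01330.
z = (0.30273 − 0.31)/0.01330 = -0.00727/0.01330 = -0.547.
p-value = P(Z > -0.547) ≈ 0.7077; since p > α = 0.05, fail to reject H₀.

z = -0.547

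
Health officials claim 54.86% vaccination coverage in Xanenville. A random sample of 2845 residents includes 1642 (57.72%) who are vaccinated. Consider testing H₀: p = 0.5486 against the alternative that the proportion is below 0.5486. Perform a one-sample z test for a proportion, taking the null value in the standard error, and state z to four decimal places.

p̂ = 1642/2845 ≈ 0.5771529.
SE = √(p₀(1−p₀)/n) = √(0.24764/2845) = 0.0093297.
z = (0.5771529 − 0.5486)/0.0093297 = 0.0285529/0.0093297 = 3.0604.
p-value = P(Z < 3.060) ≈ 0.9989.

z = 3.0604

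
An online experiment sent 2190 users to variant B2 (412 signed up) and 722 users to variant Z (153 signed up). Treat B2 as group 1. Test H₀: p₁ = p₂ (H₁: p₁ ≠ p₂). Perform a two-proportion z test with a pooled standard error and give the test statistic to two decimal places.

p̂₁ = 412/2190 = 0.1881, p̂₂ = 153/722 = 0.2119.
Pooled p̂ = (412+153)/(2190+722) = 565/2912 = 0.1940.
SE = √(0.156379 × 0.00184166) = 0.0170.
z = (0.1881 − 0.2119)/0.0170 = -0.0238/0.0170 = -1.40.
Two-sided p-value ≈ 2·Φ(−1.401) = 0.1611.

z = -1.40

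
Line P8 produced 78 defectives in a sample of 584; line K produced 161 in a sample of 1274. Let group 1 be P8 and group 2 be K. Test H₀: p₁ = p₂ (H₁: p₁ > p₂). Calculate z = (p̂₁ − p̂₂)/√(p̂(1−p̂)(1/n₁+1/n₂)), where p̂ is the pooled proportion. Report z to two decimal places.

p̂₁ = 78/584 ≈ 0.1336, p̂₂ = 161/1274 ≈ 0.1264.
Pooled p̂ = (78+161)/(584+1274) = 239/1858 = 0.1286.
SE = √(p̂(1−p̂)(1/n₁+1/n₂)) = √(0.1286·0.8714·0.00249726) = √(0.000279909) = 0.0167.
z = (0.1336 − 0.1264)/0.0167 = 0.0072/0.0167 = 0.43.
p-value = P(Z > 0.430) ≈ 0.3337.

z = 0.43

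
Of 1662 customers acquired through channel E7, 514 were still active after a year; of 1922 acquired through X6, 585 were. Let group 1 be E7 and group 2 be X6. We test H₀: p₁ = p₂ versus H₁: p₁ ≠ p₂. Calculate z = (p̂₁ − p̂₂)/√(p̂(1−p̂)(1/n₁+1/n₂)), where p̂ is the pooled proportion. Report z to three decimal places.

p̂₁ = 514/1662 ≈ 0.30927, p̂₂ = 585/1922 ≈ 0.30437.
Pooled p̂ = (514+585)/(1662+1922) = 1099/3584 = 0.30664.
SE = √(0.212612 × 0.00112198) = 0.01544.
z = (0.30927 − 0.30437)/0.01544 = 0.00490/0.01544 = 0.317.
Two-sided p-value ≈ 2·Φ(−0.317) = 0.7513.

z = 0.317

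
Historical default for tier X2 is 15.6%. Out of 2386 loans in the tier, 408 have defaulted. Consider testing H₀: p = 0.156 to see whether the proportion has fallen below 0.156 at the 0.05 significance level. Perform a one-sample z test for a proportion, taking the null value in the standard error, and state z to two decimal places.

z = 2.02

p̂ = 408/2386 = 0.17100.
SE = √(p₀(1−p₀)/n) = √(0.13166/2386) = 0.00743.
z = (0.17100 − 0.156)/0.00743 = 0.01500/0.00743 = 2.02.
p-value = P(Z < 2.019) ≈ 0.9783. With α = 0.05, fail to reject H₀.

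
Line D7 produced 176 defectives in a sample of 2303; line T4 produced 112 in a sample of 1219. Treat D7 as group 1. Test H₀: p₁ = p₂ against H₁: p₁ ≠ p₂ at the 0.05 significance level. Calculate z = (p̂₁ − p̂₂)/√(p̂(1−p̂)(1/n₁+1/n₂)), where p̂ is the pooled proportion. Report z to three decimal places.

p̂₁ = 176/2303 = 0.076422, p̂₂ = 112/1219 = 0.091879.
Pooled p̂ = (176+112)/(2303+1219) = 288/3522 = 0.081772.
SE = √(0.0750851 × 0.00125456) = 0.009706.
z = (0.076422 − 0.091879)/0.009706 = -0.015457/0.009706 = -1.593.
Two-sided p-value ≈ 2·Φ(−1.593) = 0.1113; since p > α = 0.05, fail to reject H₀.

z = -1.593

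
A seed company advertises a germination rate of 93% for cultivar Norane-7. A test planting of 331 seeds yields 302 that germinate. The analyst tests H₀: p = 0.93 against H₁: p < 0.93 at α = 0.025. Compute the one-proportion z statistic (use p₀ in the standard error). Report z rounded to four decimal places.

p̂ = 302/331 = 0.912387.
Standard error under H₀: √(0.93×0.07/331) = 0.014024.
z = (0.912387 − 0.93)/0.014024 = -0.017613/0.014024 = -1.2559.
p-value = P(Z < -1.256) ≈ 0.1046; since p > α = 0.025, fail to reject H₀.

z = -1.2559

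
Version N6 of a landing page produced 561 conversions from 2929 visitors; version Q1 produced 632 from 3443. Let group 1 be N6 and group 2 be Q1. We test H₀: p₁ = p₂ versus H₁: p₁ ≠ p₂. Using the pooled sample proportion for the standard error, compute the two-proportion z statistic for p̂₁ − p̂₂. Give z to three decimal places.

p̂₁ = 561/2929 ≈ 0.191533, p̂₂ = 632/3443 ≈ 0.183561.
Pooled p̂ = (561+632)/(2929+3443) = 1193/6372 = 0.187225.
SE = √(p̂(1−p̂)(1/n₁+1/n₂)) = √(0.187225·0.812775·0.000631858) = √(9.61511e-05) = 0.009806.
z = (0.191533 − 0.183561)/0.009806 = 0.007972/0.009806 = 0.813.
p-value = 2·P(Z > 0.813) ≈ 0.4162.

z = 0.813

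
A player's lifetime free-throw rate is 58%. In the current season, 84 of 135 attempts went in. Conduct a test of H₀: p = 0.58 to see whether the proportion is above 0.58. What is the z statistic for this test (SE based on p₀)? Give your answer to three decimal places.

p̂ = 84/135 = 0.62222.
Standard error under H₀: √(0.58×0.42/135) = 0.04248.
z = (0.62222 − 0.58)/0.04248 = 0.04222/0.04248 = 0.994.

z = 0.994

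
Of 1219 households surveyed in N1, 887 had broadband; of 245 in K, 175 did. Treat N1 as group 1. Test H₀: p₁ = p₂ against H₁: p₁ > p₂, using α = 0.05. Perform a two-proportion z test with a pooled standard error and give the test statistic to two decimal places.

z = 0.43

p̂₁ = 887/1219 ≈ 0.7276, p̂₂ = 175/245 ≈ 0.7143.
Pooled p̂ = (887+175)/(1219+245) = 1062/1464 = 0.7254.
SE = √(p̂(1−p̂)(1/n₁+1/n₂)) = √(0.7254·0.2746·0.00490198) = √(0.000976427) = 0.0312.
z = (0.7276 − 0.7143)/0.0312 = 0.0133/0.0312 = 0.43.
p-value = P(Z > 0.428) ≈ 0.3345, so at α = 0.05 we fail to reject H₀.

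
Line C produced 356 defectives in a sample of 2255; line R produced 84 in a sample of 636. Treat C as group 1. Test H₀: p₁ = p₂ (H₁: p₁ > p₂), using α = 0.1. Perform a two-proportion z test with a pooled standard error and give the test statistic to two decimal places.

p̂₁ = 356/2255 ≈ 0.1579, p̂₂ = 84/636 ≈ 0.1321.
Pooled p̂ = (356+84)/(2255+636) = 440/2891 = 0.1522.
SE = √(0.129033 × 0.00201579) = 0.0161.
z = (0.1579 − 0.1321)/0.0161 = 0.0258/0.0161 = 1.60.
p-value = P(Z > 1.599) ≈ 0.0549, so at α = 0.1 we reject H₀.

z = 1.60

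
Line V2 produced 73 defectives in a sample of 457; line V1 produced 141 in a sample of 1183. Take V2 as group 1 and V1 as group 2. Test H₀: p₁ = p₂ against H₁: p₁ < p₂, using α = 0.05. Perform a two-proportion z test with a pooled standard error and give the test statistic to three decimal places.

z = 2.186

p̂₁ = 73/457 ≈ 0.15974, p̂₂ = 141/1183 ≈ 0.11919.
Pooled p̂ = (73+141)/(457+1183) = 214/1640 = 0.13049.
SE = √(0.113461 × 0.00303349) = 0.01855.
z = (0.15974 − 0.11919)/0.01855 = 0.04055/0.01855 = 2.186.
p-value = P(Z < 2.186) ≈ 0.9856. With α = 0.05, fail to reject H₀.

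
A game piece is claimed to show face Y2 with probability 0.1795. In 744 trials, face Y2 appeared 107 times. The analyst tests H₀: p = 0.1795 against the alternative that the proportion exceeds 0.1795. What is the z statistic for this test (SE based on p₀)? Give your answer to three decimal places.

z = -2.536

p̂ = 107/744 = 0.14382.
Under H₀, SE = √(0.1795·0.8205/744) = √(0.000197957) = 0.01407.
z = (0.14382 − 0.1795)/0.01407 = -0.03568/0.01407 = -2.536.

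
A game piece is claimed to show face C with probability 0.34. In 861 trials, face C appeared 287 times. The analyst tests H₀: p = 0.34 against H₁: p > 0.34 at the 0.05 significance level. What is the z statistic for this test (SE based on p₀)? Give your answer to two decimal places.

p̂ = 287/861 ≈ 0.33333.
SE = √(p₀(1−p₀)/n) = √(0.2244/861) = 0.01614.
z = (0.33333 − 0.34)/0.01614 = -0.00667/0.01614 = -0.41.
p-value = P(Z > -0.413) ≈ 0.6602. With α = 0.05, fail to reject H₀.

z = -0.41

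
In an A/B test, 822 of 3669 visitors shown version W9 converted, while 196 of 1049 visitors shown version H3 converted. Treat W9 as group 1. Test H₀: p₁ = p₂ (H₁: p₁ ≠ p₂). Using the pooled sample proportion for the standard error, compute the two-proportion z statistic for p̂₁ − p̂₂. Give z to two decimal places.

p̂₁ = 822/3669 ≈ 0.2240, p̂₂ = 196/1049 ≈ 0.1868.
Pooled p̂ = (822+196)/(3669+1049) = 1018/4718 = 0.2158.
SE = √(0.169213 × 0.00122584) = 0.0144.
z = (0.2240 − 0.1868)/0.0144 = 0.0372/0.0144 = 2.58.

z = 2.58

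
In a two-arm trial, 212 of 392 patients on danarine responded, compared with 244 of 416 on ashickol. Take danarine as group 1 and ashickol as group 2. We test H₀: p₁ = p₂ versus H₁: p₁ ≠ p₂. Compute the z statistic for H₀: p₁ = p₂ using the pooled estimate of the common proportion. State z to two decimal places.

p̂₁ = 212/392 ≈ 0.5408, p̂₂ = 244/416 ≈ 0.5865.
Pooled p̂ = (212+244)/(392+416) = 456/808 = 0.5644.
SE = √(p̂(1−p̂)(1/n₁+1/n₂)) = √(0.5644·0.4356·0.00495487) = √(0.00121819) = 0.0349.
z = (0.5408 − 0.5865)/0.0349 = -0.0457/0.0349 = -1.31.
p-value = 2·P(Z > 1.310) ≈ 0.1902.

z = -1.31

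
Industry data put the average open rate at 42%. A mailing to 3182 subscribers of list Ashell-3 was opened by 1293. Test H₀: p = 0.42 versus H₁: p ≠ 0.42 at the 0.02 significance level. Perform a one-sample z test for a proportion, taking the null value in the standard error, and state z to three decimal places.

z = -1.560

p̂ = 1293/3182 = 0.40635.
SE = √(p₀(1−p₀)/n) = √(0.2436/3182) = 0.00875.
z = (0.40635 − 0.42)/0.00875 = -0.01365/0.00875 = -1.560.
p-value = 2·P(Z > 1.560) ≈ 0.1187; since p > α = 0.02, fail to reject H₀.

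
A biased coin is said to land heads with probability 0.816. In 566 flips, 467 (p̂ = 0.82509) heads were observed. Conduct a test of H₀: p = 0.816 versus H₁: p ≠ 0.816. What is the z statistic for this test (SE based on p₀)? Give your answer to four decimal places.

z = 0.5580

p̂ = 467/566 = 0.825088.
Standard error under H₀: √(0.816×0.184/566) = 0.016287.
z = (0.825088 − 0.816)/0.016287 = 0.009088/0.016287 = 0.5580.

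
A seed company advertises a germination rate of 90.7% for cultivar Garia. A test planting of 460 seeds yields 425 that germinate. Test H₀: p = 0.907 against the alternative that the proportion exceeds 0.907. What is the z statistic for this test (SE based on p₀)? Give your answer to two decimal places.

z = 1.25

p̂ = 425/460 = 0.9239.
SE = √(p₀(1−p₀)/n) = √(0.084351/460) = 0.0135.
z = (0.9239 − 0.907)/0.0135 = 0.0169/0.0135 = 1.25.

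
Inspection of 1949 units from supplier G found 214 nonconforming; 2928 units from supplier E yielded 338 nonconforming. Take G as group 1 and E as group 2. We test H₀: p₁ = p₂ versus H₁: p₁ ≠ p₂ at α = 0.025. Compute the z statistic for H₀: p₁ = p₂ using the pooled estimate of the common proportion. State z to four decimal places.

p̂₁ = 214/1949 = 0.1097999, p̂₂ = 338/2928 = 0.1154372.
Pooled p̂ = (214+338)/(1949+2928) = 552/4877 = 0.1131843.
SE = √(p̂(1−p̂)(1/n₁+1/n₂)) = √(0.1131843·0.8868157·0.000854614) = √(8.57807e-05) = 0.0092618.
z = (0.1097999 − 0.1154372)/0.0092618 = -0.0056373/0.0092618 = -0.6087.
p-value = 2·P(Z > 0.609) ≈ 0.5428, so at α = 0.025 we fail to reject H₀.

z = -0.6087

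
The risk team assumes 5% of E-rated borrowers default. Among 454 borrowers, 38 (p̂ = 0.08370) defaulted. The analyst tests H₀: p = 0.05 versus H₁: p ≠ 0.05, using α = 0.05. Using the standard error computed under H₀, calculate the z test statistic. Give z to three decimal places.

z = 3.295

p̂ = 38/454 = 0.083700.
Under H₀, SE = √(0.05·0.95/454) = √(0.000104626) = 0.010229.
z = (0.083700 − 0.05)/0.010229 = 0.033700/0.010229 = 3.295.
Two-sided p-value ≈ 2·Φ(−3.295) = 0.0010. With α = 0.05, reject H₀.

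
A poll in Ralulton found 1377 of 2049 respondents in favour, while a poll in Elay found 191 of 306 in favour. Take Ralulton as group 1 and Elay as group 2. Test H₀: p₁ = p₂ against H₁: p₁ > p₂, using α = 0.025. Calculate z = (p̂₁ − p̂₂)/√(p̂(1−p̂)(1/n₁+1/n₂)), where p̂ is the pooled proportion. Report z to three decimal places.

p̂₁ = 1377/2049 ≈ 0.67204, p̂₂ = 191/306 ≈ 0.62418.
Pooled p̂ = (1377+191)/(2049+306) = 1568/2355 = 0.66582.
SE = √(p̂(1−p̂)(1/n₁+1/n₂)) = √(0.66582·0.33418·0.00375602) = √(0.000835731) = 0.02891.
z = (0.67204 − 0.62418)/0.02891 = 0.04786/0.02891 = 1.655.
p-value = P(Z > 1.655) ≈ 0.0489, so at α = 0.025 we fail to reject H₀.

z = 1.655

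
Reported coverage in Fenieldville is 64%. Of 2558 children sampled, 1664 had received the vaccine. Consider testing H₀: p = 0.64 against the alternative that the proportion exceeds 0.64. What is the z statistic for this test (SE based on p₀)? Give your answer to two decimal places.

p̂ = 1664/2558 ≈ 0.6505.
SE = √(p₀(1−p₀)/n) = √(0.2304/2558) = 0.0095.
z = (0.6505 − 0.64)/0.0095 = 0.0105/0.0095 = 1.11.

z = 1.11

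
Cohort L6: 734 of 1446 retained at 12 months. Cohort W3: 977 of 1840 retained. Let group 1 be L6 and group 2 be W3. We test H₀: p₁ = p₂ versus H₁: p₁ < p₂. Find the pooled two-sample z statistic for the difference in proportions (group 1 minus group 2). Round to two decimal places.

z = -1.33

p̂₁ = 734/1446 ≈ 0.5076, p̂₂ = 977/1840 ≈ 0.5310.
Pooled p̂ = (734+977)/(1446+1840) = 1711/3286 = 0.5207.
SE = √(p̂(1−p̂)(1/n₁+1/n₂)) = √(0.5207·0.4793·0.00123504) = √(0.000308231) = 0.0176.
z = (0.5076 − 0.5310)/0.0176 = -0.0234/0.0176 = -1.33.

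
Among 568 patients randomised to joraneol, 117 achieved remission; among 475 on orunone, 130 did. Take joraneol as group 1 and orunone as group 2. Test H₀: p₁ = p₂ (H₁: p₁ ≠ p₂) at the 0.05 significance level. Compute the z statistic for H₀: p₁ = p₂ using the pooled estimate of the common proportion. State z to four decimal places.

z = -2.5612

p̂₁ = 117/568 = 0.2059859, p̂₂ = 130/475 = 0.2736842.
Pooled p̂ = (117+130)/(568+475) = 247/1043 = 0.2368169.
SE = √(p̂(1−p̂)(1/n₁+1/n₂)) = √(0.2368169·0.7631831·0.00386583) = √(0.000698689) = 0.0264327.
z = (0.2059859 − 0.2736842)/0.0264327 = -0.0676983/0.0264327 = -2.5612.
p-value = 2·P(Z > 2.561) ≈ 0.0104. With α = 0.05, reject H₀.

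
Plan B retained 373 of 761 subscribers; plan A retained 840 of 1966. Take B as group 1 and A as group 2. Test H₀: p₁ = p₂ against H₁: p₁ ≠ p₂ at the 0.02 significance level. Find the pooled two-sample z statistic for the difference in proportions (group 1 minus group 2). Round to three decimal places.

z = 2.964

p̂₁ = 373/761 ≈ 0.490145, p̂₂ = 840/1966 ≈ 0.427263.
Pooled p̂ = (373+840)/(761+1966) = 1213/2727 = 0.444811.
SE = √(p̂(1−p̂)(1/n₁+1/n₂)) = √(0.444811·0.555189·0.00182271) = √(0.000450125) = 0.021216.
z = (0.490145 − 0.427263)/0.021216 = 0.062882/0.021216 = 2.964.
p-value = 2·P(Z > 2.964) ≈ 0.0030, so at α = 0.02 we reject H₀.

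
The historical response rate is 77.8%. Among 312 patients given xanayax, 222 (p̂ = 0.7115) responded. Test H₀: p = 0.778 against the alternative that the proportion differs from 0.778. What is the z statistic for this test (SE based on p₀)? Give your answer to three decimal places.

z = -2.825

p̂ = 222/312 ≈ 0.711538.
SE = √(p₀(1−p₀)/n) = √(0.17272/312) = 0.023528.
z = (0.711538 − 0.778)/0.023528 = -0.066462/0.023528 = -2.825.
p-value = 2·P(Z > 2.825) ≈ 0.0047.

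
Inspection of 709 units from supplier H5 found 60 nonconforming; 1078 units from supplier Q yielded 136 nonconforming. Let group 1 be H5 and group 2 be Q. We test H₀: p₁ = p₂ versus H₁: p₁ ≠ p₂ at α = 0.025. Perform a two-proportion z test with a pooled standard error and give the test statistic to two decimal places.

z = -2.75

p̂₁ = 60/709 ≈ 0.0846, p̂₂ = 136/1078 ≈ 0.1262.
Pooled p̂ = (60+136)/(709+1078) = 196/1787 = 0.1097.
SE = √(p̂(1−p̂)(1/n₁+1/n₂)) = √(0.1097·0.8903·0.00233808) = √(0.000228316) = 0.0151.
z = (0.0846 − 0.1262)/0.0151 = -0.0416/0.0151 = -2.75.
Two-sided p-value ≈ 2·Φ(−2.749) = 0.0060; since p < α = 0.025, reject H₀.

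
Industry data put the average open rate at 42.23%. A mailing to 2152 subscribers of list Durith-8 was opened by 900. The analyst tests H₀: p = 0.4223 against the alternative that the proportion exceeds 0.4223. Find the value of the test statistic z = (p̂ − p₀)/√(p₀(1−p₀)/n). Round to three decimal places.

z = -0.384

p̂ = 900/2152 ≈ 0.418216.
Under H₀, SE = √(0.4223·0.5777/2152) = √(0.000113366) = 0.010647.
z = (0.418216 − 0.4223)/0.010647 = -0.004084/0.010647 = -0.384.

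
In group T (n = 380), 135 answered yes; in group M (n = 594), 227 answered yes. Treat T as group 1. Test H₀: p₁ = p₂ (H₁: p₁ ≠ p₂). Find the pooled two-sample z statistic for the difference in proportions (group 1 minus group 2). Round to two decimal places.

z = -0.85

p̂₁ = 135/380 = 0.3553, p̂₂ = 227/594 = 0.3822.
Pooled p̂ = (135+227)/(380+594) = 362/974 = 0.3717.
SE = √(0.23353 × 0.00431508) = 0.0317.
z = (0.3553 − 0.3822)/0.0317 = -0.0269/0.0317 = -0.85.
Two-sided p-value ≈ 2·Φ(−0.847) = 0.3969.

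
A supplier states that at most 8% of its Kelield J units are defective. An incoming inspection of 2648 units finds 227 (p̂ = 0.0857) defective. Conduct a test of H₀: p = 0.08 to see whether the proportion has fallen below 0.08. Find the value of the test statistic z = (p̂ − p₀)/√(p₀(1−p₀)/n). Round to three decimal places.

z = 1.086

p̂ = 227/2648 = 0.085725.
SE = √(p₀(1−p₀)/n) = √(0.0736/2648) = 0.005272.
z = (0.085725 − 0.08)/0.005272 = 0.005725/0.005272 = 1.086.
p-value = P(Z < 1.086) ≈ 0.8612.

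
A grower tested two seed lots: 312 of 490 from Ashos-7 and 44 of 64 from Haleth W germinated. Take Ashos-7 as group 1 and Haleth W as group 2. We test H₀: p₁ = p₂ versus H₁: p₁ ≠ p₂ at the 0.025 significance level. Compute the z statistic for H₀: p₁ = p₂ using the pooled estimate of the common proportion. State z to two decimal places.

p̂₁ = 312/490 ≈ 0.6367, p̂₂ = 44/64 ≈ 0.6875.
Pooled p̂ = (312+44)/(490+64) = 356/554 = 0.6426.
SE = √(p̂(1−p̂)(1/n₁+1/n₂)) = √(0.6426·0.3574·0.0176658) = √(0.00405723) = 0.0637.
z = (0.6367 − 0.6875)/0.0637 = -0.0508/0.0637 = -0.80.
p-value = 2·P(Z > 0.797) ≈ 0.4255; since p > α = 0.025, fail to reject H₀.

z = -0.80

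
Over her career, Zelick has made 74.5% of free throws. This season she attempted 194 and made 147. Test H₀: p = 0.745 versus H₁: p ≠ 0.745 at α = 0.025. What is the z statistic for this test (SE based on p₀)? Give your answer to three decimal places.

p̂ = 147/194 = 0.75773.
SE = √(p₀(1−p₀)/n) = √(0.18998/194) = 0.03129.
z = (0.75773 − 0.745)/0.03129 = 0.01273/0.03129 = 0.407.
Two-sided p-value ≈ 2·Φ(−0.407) = 0.6841, so at α = 0.025 we fail to reject H₀.

z = 0.407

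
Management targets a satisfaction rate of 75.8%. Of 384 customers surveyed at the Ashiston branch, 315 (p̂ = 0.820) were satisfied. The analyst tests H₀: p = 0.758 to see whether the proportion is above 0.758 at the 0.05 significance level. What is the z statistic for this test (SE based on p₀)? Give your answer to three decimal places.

z = 2.851

p̂ = 315/384 ≈ 0.820312.
Standard error under H₀: √(0.758×0.242/384) = 0.021856.
z = (0.820312 − 0.758)/0.021856 = 0.062312/0.021856 = 2.851.
p-value = P(Z > 2.851) ≈ 0.0022. With α = 0.05, reject H₀.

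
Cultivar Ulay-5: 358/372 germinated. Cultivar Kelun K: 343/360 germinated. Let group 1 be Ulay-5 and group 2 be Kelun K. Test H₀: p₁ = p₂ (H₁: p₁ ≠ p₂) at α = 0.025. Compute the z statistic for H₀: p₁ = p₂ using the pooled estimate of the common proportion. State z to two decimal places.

z = 0.64

p̂₁ = 358/372 ≈ 0.9624, p̂₂ = 343/360 ≈ 0.9528.
Pooled p̂ = (358+343)/(372+360) = 701/732 = 0.9577.
SE = √(0.0405562 × 0.00546595) = 0.0149.
z = (0.9624 − 0.9528)/0.0149 = 0.0096/0.0149 = 0.64.
p-value = 2·P(Z > 0.644) ≈ 0.5196; since p > α = 0.025, fail to reject H₀.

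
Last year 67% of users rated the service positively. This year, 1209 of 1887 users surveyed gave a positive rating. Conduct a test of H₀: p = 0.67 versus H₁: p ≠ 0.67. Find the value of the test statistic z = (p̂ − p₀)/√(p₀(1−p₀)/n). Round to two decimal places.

z = -2.71

p̂ = 1209/1887 ≈ 0.6407.
SE = √(p₀(1−p₀)/n) = √(0.2211/1887) = 0.0108.
z = (0.6407 − 0.67)/0.0108 = -0.0293/0.0108 = -2.71.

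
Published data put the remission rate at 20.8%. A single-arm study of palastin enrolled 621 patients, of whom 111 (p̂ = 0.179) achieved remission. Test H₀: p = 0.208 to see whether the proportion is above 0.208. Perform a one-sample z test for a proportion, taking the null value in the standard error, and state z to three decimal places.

p̂ = 111/621 ≈ 0.17874.
Standard error under H₀: √(0.208×0.792/621) = 0.01629.
z = (0.17874 − 0.208)/0.01629 = -0.02926/0.01629 = -1.796.
p-value = P(Z > -1.796) ≈ 0.9638.

z = -1.796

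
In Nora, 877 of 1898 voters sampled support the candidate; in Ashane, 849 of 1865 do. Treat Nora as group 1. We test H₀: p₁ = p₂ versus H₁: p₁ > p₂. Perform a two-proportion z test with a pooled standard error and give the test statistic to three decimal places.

z = 0.421

p̂₁ = 877/1898 = 0.46207, p̂₂ = 849/1865 = 0.45523.
Pooled p̂ = (877+849)/(1898+1865) = 1726/3763 = 0.45868.
SE = √(0.248292 × 0.00106306) = 0.01625.
z = (0.46207 − 0.45523)/0.01625 = 0.00684/0.01625 = 0.421.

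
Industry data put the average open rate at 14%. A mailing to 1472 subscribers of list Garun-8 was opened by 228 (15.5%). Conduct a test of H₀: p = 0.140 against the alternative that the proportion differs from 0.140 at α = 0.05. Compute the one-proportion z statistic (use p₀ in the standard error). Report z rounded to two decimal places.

p̂ = 228/1472 = 0.15489.
Standard error under H₀: √(0.14×0.86/1472) = 0.00904.
z = (0.15489 − 0.14)/0.00904 = 0.01489/0.00904 = 1.65.
p-value = 2·P(Z > 1.647) ≈ 0.0997; since p > α = 0.05, fail to reject H₀.

z = 1.65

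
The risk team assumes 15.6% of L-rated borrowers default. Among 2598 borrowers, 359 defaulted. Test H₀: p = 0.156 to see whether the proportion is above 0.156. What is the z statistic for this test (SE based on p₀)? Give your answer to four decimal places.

z = -2.5027

p̂ = 359/2598 = 0.138183.
Under H₀, SE = √(0.156·0.844/2598) = √(5.0679e-05) = 0.007119.
z = (0.138183 − 0.156)/0.007119 = -0.017817/0.007119 = -2.5027.
p-value = P(Z > -2.503) ≈ 0.9938.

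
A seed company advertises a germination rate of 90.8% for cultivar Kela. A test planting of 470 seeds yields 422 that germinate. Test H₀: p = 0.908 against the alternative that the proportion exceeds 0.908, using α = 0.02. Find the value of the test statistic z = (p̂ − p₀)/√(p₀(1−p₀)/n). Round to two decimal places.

p̂ = 422/470 = 0.8979.
Standard error under H₀: √(0.908×0.092/470) = 0.0133.
z = (0.8979 − 0.908)/0.0133 = -0.0101/0.0133 = -0.76.
p-value = P(Z > -0.760) ≈ 0.7763; since p > α = 0.02, fail to reject H₀.

z = -0.76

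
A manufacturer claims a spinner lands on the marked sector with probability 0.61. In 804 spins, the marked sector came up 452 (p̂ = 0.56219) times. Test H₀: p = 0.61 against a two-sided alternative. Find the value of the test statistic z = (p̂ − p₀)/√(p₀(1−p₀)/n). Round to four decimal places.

z = -2.7794

p̂ = 452/804 ≈ 0.562189.
Standard error under H₀: √(0.61×0.39/804) = 0.017202.
z = (0.562189 − 0.61)/0.017202 = -0.047811/0.017202 = -2.7794.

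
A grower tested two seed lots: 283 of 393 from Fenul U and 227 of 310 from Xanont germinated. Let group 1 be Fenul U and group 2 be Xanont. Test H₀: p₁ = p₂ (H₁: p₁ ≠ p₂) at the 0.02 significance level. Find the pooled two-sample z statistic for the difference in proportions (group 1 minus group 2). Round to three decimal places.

z = -0.359

p̂₁ = 283/393 = 0.72010, p̂₂ = 227/310 = 0.73226.
Pooled p̂ = (283+227)/(393+310) = 510/703 = 0.72546.
SE = √(p̂(1−p̂)(1/n₁+1/n₂)) = √(0.72546·0.27454·0.00577034) = √(0.00114926) = 0.03390.
z = (0.72010 − 0.73226)/0.03390 = -0.01216/0.03390 = -0.359.
p-value = 2·P(Z > 0.359) ≈ 0.7199, so at α = 0.02 we fail to reject H₀.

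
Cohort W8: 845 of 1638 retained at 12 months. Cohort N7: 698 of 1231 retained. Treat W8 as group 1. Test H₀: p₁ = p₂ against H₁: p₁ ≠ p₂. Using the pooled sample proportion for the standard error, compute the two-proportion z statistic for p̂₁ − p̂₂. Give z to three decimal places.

p̂₁ = 845/1638 ≈ 0.515873, p̂₂ = 698/1231 ≈ 0.567019.
Pooled p̂ = (845+698)/(1638+1231) = 1543/2869 = 0.537818.
SE = √(p̂(1−p̂)(1/n₁+1/n₂)) = √(0.537818·0.462182·0.00142285) = √(0.000353677) = 0.018806.
z = (0.515873 − 0.567019)/0.018806 = -0.051146/0.018806 = -2.720.

z = -2.720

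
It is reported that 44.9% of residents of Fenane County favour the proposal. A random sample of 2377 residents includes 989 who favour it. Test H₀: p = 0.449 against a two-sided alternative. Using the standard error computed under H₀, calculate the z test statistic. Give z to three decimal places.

z = -3.228

p̂ = 989/2377 = 0.41607.
SE = √(p₀(1−p₀)/n) = √(0.2474/2377) = 0.01020.
z = (0.41607 − 0.449)/0.01020 = -0.03293/0.01020 = -3.228.
p-value = 2·P(Z > 3.228) ≈ 0.0012.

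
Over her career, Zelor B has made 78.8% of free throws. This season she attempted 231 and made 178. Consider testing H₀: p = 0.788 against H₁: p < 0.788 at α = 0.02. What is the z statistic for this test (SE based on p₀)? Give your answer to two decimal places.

p̂ = 178/231 ≈ 0.7706.
Under H₀, SE = √(0.788·0.212/231) = √(0.000723186) = 0.0269.
z = (0.7706 − 0.788)/0.0269 = -0.0174/0.0269 = -0.65.
p-value = P(Z < -0.648) ≈ 0.2584; since p > α = 0.02, fail to reject H₀.

z = -0.65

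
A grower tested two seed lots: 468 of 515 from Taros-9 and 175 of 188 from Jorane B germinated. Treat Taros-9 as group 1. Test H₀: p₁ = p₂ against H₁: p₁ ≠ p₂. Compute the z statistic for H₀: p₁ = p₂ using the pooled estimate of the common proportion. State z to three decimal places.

p̂₁ = 468/515 = 0.90874, p̂₂ = 175/188 = 0.93085.
Pooled p̂ = (468+175)/(515+188) = 643/703 = 0.91465.
SE = √(0.0780641 × 0.0072609) = 0.02381.
z = (0.90874 − 0.93085)/0.02381 = -0.02211/0.02381 = -0.929.
Two-sided p-value ≈ 2·Φ(−0.929) = 0.3530.

z = -0.929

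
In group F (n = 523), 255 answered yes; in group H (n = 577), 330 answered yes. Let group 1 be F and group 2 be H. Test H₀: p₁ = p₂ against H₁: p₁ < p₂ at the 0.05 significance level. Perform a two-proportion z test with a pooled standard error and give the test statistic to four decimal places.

z = -2.7999

p̂₁ = 255/523 = 0.4875717, p̂₂ = 330/577 = 0.5719237.
Pooled p̂ = (255+330)/(523+577) = 585/1100 = 0.5318182.
SE = √(p̂(1−p̂)(1/n₁+1/n₂)) = √(0.5318182·0.4681818·0.00364515) = √(0.000907597) = 0.0301263.
z = (0.4875717 − 0.5719237)/0.0301263 = -0.0843520/0.0301263 = -2.7999.
p-value = P(Z < -2.800) ≈ 0.0026. With α = 0.05, reject H₀.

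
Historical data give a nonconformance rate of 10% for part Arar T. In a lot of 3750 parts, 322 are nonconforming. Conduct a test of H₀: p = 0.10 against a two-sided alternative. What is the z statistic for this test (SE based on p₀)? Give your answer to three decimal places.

z = -2.885

p̂ = 322/3750 = 0.085867.
Standard error under H₀: √(0.1×0.9/3750) = 0.004899.
z = (0.085867 − 0.1)/0.004899 = -0.014133/0.004899 = -2.885.
p-value = 2·P(Z > 2.885) ≈ 0.0039.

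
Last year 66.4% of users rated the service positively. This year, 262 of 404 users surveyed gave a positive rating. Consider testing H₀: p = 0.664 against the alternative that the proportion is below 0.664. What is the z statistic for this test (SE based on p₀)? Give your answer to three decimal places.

z = -0.659

p̂ = 262/404 ≈ 0.64851.
SE = √(p₀(1−p₀)/n) = √(0.2231/404) = 0.02350.
z = (0.64851 − 0.664)/0.02350 = -0.01549/0.02350 = -0.659.
p-value = P(Z < -0.659) ≈ 0.2550.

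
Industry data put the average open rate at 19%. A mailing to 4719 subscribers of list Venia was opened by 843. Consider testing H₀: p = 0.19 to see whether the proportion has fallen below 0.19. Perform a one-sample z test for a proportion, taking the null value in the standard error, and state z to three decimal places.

z = -1.989

p̂ = 843/4719 ≈ 0.17864.
Under H₀, SE = √(0.19·0.81/4719) = √(3.26128e-05) = 0.00571.
z = (0.17864 − 0.19)/0.00571 = -0.01136/0.00571 = -1.989.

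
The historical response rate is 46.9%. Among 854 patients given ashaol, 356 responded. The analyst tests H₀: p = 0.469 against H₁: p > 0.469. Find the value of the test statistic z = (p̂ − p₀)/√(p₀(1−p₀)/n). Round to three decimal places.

p̂ = 356/854 ≈ 0.41686.
Under H₀, SE = √(0.469·0.531/854) = √(0.000291615) = 0.01708.
z = (0.41686 − 0.469)/0.01708 = -0.05214/0.01708 = -3.053.

z = -3.053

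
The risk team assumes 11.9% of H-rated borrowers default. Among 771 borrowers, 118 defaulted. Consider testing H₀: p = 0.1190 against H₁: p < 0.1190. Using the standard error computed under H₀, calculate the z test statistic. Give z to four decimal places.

z = 2.9198

p̂ = 118/771 = 0.153048.
Under H₀, SE = √(0.119·0.881/771) = √(0.000135978) = 0.011661.
z = (0.153048 − 0.119)/0.011661 = 0.034048/0.011661 = 2.9198.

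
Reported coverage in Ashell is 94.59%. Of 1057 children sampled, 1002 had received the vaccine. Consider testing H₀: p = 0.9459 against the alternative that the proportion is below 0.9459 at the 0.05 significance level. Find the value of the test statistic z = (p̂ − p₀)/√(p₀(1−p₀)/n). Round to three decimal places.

z = 0.297

p̂ = 1002/1057 = 0.94797.
Standard error under H₀: √(0.9459×0.0541/1057) = 0.00696.
z = (0.94797 − 0.9459)/0.00696 = 0.00207/0.00696 = 0.297.
p-value = P(Z < 0.297) ≈ 0.6167; since p > α = 0.05, fail to reject H₀.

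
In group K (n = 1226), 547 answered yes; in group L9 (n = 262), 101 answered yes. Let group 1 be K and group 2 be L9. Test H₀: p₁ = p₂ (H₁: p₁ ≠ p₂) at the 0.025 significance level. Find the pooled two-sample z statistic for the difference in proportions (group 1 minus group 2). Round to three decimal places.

z = 1.798

p̂₁ = 547/1226 ≈ 0.44617, p̂₂ = 101/262 ≈ 0.38550.
Pooled p̂ = (547+101)/(1226+262) = 648/1488 = 0.43548.
SE = √(p̂(1−p̂)(1/n₁+1/n₂)) = √(0.43548·0.56452·0.00463245) = √(0.00113883) = 0.03375.
z = (0.44617 − 0.38550)/0.03375 = 0.06067/0.03375 = 1.798.
p-value = 2·P(Z > 1.798) ≈ 0.0722. With α = 0.025, fail to reject H₀.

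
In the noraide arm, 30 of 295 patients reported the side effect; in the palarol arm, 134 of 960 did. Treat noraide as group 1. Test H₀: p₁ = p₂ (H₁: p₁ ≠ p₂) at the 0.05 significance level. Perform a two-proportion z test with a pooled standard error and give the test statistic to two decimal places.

z = -1.69

p̂₁ = 30/295 = 0.1017, p̂₂ = 134/960 = 0.1396.
Pooled p̂ = (30+134)/(295+960) = 164/1255 = 0.1307.
SE = √(0.113601 × 0.0044315) = 0.0224.
z = (0.1017 − 0.1396)/0.0224 = -0.0379/0.0224 = -1.69.
p-value = 2·P(Z > 1.689) ≈ 0.0913; since p > α = 0.05, fail to reject H₀.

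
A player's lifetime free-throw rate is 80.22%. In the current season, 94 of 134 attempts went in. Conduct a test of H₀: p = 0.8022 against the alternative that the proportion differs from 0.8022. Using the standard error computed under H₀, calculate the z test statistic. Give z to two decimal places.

p̂ = 94/134 ≈ 0.7015.
Under H₀, SE = √(0.8022·0.1978/134) = √(0.00118414) = 0.0344.
z = (0.7015 − 0.8022)/0.0344 = -0.1007/0.0344 = -2.93.
p-value = 2·P(Z > 2.927) ≈ 0.0034.

z = -2.93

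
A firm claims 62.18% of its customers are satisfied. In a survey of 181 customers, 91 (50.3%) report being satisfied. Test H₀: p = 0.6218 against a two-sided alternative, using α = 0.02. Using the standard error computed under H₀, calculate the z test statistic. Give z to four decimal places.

z = -3.3025

p̂ = 91/181 ≈ 0.502762.
Under H₀, SE = √(0.6218·0.3782/181) = √(0.00129925) = 0.036045.
z = (0.502762 − 0.6218)/0.036045 = -0.119038/0.036045 = -3.3025.
Two-sided p-value ≈ 2·Φ(−3.302) = 0.0010; since p < α = 0.02, reject H₀.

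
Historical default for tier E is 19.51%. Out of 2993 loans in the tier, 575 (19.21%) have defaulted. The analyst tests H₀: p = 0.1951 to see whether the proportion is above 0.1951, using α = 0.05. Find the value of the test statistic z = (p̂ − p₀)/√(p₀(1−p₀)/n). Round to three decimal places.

p̂ = 575/2993 = 0.192115.
Under H₀, SE = √(0.1951·0.8049/2993) = √(5.24678e-05) = 0.007243.
z = (0.192115 − 0.1951)/0.007243 = -0.002985/0.007243 = -0.412.
p-value = P(Z > -0.412) ≈ 0.6599, so at α = 0.05 we fail to reject H₀.

z = -0.412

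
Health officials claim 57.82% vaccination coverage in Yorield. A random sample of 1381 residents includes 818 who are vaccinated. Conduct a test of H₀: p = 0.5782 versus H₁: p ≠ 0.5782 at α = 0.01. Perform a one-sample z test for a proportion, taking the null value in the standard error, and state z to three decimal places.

z = 1.063

p̂ = 818/1381 = 0.592324.
Standard error under H₀: √(0.5782×0.4218/1381) = 0.013289.
z = (0.592324 − 0.5782)/0.013289 = 0.014124/0.013289 = 1.063.
p-value = 2·P(Z > 1.063) ≈ 0.2878. With α = 0.01, fail to reject H₀.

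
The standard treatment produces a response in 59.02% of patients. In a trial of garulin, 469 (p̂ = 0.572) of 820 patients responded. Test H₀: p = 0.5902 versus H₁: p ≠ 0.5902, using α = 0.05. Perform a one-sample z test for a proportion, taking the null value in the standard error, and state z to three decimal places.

z = -1.063

p̂ = 469/820 ≈ 0.57195.
Standard error under H₀: √(0.5902×0.4098/820) = 0.01717.
z = (0.57195 − 0.5902)/0.01717 = -0.01825/0.01717 = -1.063.
p-value = 2·P(Z > 1.063) ≈ 0.2880, so at α = 0.05 we fail to reject H₀.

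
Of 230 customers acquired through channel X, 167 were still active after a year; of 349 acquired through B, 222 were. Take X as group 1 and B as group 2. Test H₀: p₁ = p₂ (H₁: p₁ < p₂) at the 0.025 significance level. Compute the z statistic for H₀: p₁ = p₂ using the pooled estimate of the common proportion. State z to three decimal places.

z = 2.256

p̂₁ = 167/230 = 0.726087, p̂₂ = 222/349 = 0.636103.
Pooled p̂ = (167+222)/(230+349) = 389/579 = 0.671848.
SE = √(p̂(1−p̂)(1/n₁+1/n₂)) = √(0.671848·0.328152·0.00721316) = √(0.00159027) = 0.039878.
z = (0.726087 − 0.636103)/0.039878 = 0.089984/0.039878 = 2.256.
p-value = P(Z < 2.256) ≈ 0.9880; since p > α = 0.025, fail to reject H₀.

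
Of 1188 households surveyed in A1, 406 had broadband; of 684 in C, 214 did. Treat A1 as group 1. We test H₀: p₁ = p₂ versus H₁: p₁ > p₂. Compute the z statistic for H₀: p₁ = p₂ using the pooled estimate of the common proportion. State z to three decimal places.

z = 1.279

p̂₁ = 406/1188 ≈ 0.341751, p̂₂ = 214/684 ≈ 0.312865.
Pooled p̂ = (406+214)/(1188+684) = 620/1872 = 0.331197.
SE = √(p̂(1−p̂)(1/n₁+1/n₂)) = √(0.331197·0.668803·0.00230374) = √(0.000510291) = 0.022590.
z = (0.341751 − 0.312865)/0.022590 = 0.028886/0.022590 = 1.279.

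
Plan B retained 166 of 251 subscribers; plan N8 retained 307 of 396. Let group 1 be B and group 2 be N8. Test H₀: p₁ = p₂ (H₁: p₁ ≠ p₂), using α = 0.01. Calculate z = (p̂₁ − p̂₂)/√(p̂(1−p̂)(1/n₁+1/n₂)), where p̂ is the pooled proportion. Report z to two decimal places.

z = -3.18

p̂₁ = 166/251 = 0.6614, p̂₂ = 307/396 = 0.7753.
Pooled p̂ = (166+307)/(251+396) = 473/647 = 0.7311.
SE = √(p̂(1−p̂)(1/n₁+1/n₂)) = √(0.7311·0.2689·0.00650932) = √(0.00127979) = 0.0358.
z = (0.6614 − 0.7753)/0.0358 = -0.1139/0.0358 = -3.18.
p-value = 2·P(Z > 3.184) ≈ 0.0015; since p < α = 0.01, reject H₀.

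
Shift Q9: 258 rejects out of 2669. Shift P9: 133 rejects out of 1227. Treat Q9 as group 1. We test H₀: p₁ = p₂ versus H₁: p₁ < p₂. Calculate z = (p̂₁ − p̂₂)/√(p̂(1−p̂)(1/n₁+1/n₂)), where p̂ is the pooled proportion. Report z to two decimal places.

z = -1.13

p̂₁ = 258/2669 = 0.09667, p̂₂ = 133/1227 = 0.10839.
Pooled p̂ = (258+133)/(2669+1227) = 391/3896 = 0.10036.
SE = √(0.0902873 × 0.00118967) = 0.01036.
z = (0.09667 − 0.10839)/0.01036 = -0.01172/0.01036 = -1.13.
p-value = P(Z < -1.132) ≈ 0.1289.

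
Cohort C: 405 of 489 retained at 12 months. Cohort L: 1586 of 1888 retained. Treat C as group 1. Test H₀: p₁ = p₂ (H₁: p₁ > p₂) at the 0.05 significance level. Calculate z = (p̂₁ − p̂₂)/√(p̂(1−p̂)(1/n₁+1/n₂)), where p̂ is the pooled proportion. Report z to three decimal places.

z = -0.632

p̂₁ = 405/489 ≈ 0.82822, p̂₂ = 1586/1888 ≈ 0.84004.
Pooled p̂ = (405+1586)/(489+1888) = 1991/2377 = 0.83761.
SE = √(p̂(1−p̂)(1/n₁+1/n₂)) = √(0.83761·0.16239·0.00257465) = √(0.000350202) = 0.01871.
z = (0.82822 − 0.84004)/0.01871 = -0.01182/0.01871 = -0.632.
p-value = P(Z > -0.632) ≈ 0.7362. With α = 0.05, fail to reject H₀.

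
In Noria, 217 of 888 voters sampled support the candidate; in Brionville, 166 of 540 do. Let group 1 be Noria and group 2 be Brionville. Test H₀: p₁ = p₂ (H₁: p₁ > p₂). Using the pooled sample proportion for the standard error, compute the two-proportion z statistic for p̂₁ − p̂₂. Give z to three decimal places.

z = -2.607

p̂₁ = 217/888 ≈ 0.24437, p̂₂ = 166/540 ≈ 0.30741.
Pooled p̂ = (217+166)/(888+540) = 383/1428 = 0.26821.
SE = √(p̂(1−p̂)(1/n₁+1/n₂)) = √(0.26821·0.73179·0.00297798) = √(0.000584494) = 0.02418.
z = (0.24437 − 0.30741)/0.02418 = -0.06304/0.02418 = -2.607.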